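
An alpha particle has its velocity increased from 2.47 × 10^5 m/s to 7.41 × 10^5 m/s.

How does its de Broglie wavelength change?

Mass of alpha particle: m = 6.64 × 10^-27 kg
The wavelength decreases by a factor of 3.

Using λ = h/(mv):

Initial wavelength: λ₁ = h/(mv₁) = 4.04 × 10^-13 m
Final wavelength: λ₂ = h/(mv₂) = 1.35 × 10^-13 m

Since λ ∝ 1/v, when velocity increases by a factor of 3, the wavelength decreases by a factor of 3.

λ₂/λ₁ = v₁/v₂ = 1/3

The wavelength decreases by a factor of 3.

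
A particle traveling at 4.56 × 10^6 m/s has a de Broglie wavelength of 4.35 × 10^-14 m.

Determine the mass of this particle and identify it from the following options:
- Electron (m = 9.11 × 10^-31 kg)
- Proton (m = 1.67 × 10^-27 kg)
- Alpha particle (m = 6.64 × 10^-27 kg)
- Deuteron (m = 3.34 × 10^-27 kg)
The particle is a deuteron.

From λ = h/(mv), solve for mass:

m = h/(λv)
m = (6.626 × 10^-34 J·s) / (4.35 × 10^-14 m × 4.56 × 10^6 m/s)
m = 3.34 × 10^-27 kg

Comparing with the listed masses, this is closest to a deuteron.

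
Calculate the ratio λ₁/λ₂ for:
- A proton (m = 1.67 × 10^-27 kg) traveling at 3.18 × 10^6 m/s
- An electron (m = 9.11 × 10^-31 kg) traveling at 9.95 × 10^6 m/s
λ₁/λ₂ = 1.71 × 10^-3

Using λ = h/(mv):

λ₁ = h/(m₁v₁) = 1.25 × 10^-13 m
λ₂ = h/(m₂v₂) = 7.31 × 10^-11 m

Ratio λ₁/λ₂ = (m₂v₂)/(m₁v₁)
         = (9.11 × 10^-31 kg × 9.95 × 10^6 m/s) / (1.67 × 10^-27 kg × 3.18 × 10^6 m/s)
         = 1.71 × 10^-3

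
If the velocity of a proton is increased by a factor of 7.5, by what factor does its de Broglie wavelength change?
The wavelength decreases by a factor of 7.5.

From λ = h/(mv), the wavelength is inversely proportional to velocity:

λ ∝ 1/v

If v → 7.5v, then λ → λ/7.5

When velocity is increased by a factor of 7.5, the wavelength decreases by a factor of 7.5.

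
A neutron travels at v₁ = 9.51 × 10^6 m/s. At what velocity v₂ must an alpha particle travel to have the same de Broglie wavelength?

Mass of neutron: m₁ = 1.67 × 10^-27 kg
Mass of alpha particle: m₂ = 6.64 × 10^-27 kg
v₂ = 2.39 × 10^6 m/s

For equal de Broglie wavelengths: λ₁ = λ₂

h/(m₁v₁) = h/(m₂v₂)
m₁v₁ = m₂v₂
v₂ = v₁ · (m₁/m₂)

v₂ = 9.51 × 10^6 m/s × (1.67 × 10^-27 kg / 6.64 × 10^-27 kg)
v₂ = 2.39 × 10^6 m/s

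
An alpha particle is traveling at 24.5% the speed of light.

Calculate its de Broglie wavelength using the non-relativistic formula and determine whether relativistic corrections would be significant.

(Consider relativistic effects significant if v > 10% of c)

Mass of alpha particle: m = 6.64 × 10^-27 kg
Yes, relativistic corrections are needed.

Using the non-relativistic de Broglie formula λ = h/(mv):

v = 24.5% × c = 7.345 × 10^7 m/s

λ = h/(mv)
λ = (6.626 × 10^-34 J·s) / (6.64 × 10^-27 kg × 7.345 × 10^7 m/s)
λ = 1.36 × 10^-15 m

Since v = 24.5% of c > 10% of c, relativistic corrections ARE significant and the actual wavelength would differ from this non-relativistic estimate.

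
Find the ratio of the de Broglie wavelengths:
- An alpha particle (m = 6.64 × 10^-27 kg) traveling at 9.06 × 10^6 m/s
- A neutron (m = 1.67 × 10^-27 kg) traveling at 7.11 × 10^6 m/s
λ₁/λ₂ = 0.197

Using λ = h/(mv):

λ₁ = h/(m₁v₁) = 1.10 × 10^-14 m
λ₂ = h/(m₂v₂) = 5.58 × 10^-14 m

Ratio λ₁/λ₂ = (m₂v₂)/(m₁v₁)
         = (1.67 × 10^-27 kg × 7.11 × 10^6 m/s) / (6.64 × 10^-27 kg × 9.06 × 10^6 m/s)
         = 0.197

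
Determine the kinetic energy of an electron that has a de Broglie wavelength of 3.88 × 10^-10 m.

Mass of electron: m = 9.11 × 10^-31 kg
1.60 × 10^-18 J (or 9.99 eV)

From λ = h/√(2mKE), we solve for KE:

λ² = h²/(2mKE)
KE = h²/(2mλ²)
KE = (6.626 × 10^-34 J·s)² / (2 × 9.11 × 10^-31 kg × (3.88 × 10^-10 m)²)
KE = 1.60 × 10^-18 J
KE = 9.99 eV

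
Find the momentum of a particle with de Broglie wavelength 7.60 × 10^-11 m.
8.72 × 10^-24 kg·m/s

From the de Broglie relation λ = h/p, we solve for p:

p = h/λ
p = (6.626 × 10^-34 J·s) / (7.60 × 10^-11 m)
p = 8.72 × 10^-24 kg·m/s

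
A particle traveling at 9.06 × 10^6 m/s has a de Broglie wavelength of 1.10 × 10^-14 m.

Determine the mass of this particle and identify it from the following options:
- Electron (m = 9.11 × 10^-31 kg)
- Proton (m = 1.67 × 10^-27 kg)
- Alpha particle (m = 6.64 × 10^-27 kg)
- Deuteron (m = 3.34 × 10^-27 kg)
The particle is an alpha particle.

From λ = h/(mv), solve for mass:

m = h/(λv)
m = (6.626 × 10^-34 J·s) / (1.10 × 10^-14 m × 9.06 × 10^6 m/s)
m = 6.65 × 10^-27 kg

Comparing with the listed masses, this is closest to an alpha particle.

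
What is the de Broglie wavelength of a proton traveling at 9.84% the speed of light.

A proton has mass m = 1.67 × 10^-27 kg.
1.34 × 10^-14 m

Using the de Broglie relation λ = h/(mv):

v = 9.84% × c = 2.950 × 10^7 m/s

λ = h/(mv)
λ = (6.626 × 10^-34 J·s) / (1.67 × 10^-27 kg × 2.950 × 10^7 m/s)
λ = 1.34 × 10^-14 m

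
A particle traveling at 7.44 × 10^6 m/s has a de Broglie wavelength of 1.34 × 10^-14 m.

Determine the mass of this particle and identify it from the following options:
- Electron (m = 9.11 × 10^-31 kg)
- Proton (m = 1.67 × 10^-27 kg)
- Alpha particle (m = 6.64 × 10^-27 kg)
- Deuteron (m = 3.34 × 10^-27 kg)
The particle is an alpha particle.

From λ = h/(mv), solve for mass:

m = h/(λv)
m = (6.626 × 10^-34 J·s) / (1.34 × 10^-14 m × 7.44 × 10^6 m/s)
m = 6.65 × 10^-27 kg

Comparing with the listed masses, this is closest to an alpha particle.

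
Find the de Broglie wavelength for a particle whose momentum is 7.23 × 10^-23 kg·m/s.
9.16 × 10^-12 m

Using the de Broglie relation λ = h/p:

λ = h/p
λ = (6.626 × 10^-34 J·s) / (7.23 × 10^-23 kg·m/s)
λ = 9.16 × 10^-12 m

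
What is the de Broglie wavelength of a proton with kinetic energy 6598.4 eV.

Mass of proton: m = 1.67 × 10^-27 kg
3.53 × 10^-13 m

Using λ = h/√(2mKE):

First convert KE to Joules: KE = 6598.4 eV = 1.057 × 10^-15 J

λ = h/√(2mKE)
λ = (6.626 × 10^-34 J·s) / √(2 × 1.67 × 10^-27 kg × 1.057 × 10^-15 J)
λ = 3.53 × 10^-13 m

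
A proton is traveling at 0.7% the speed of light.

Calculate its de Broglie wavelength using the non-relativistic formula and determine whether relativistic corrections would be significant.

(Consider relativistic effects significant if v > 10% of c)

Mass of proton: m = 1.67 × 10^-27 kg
No, relativistic corrections are not needed.

Using the non-relativistic de Broglie formula λ = h/(mv):

v = 0.7% × c = 2.099 × 10^6 m/s

λ = h/(mv)
λ = (6.626 × 10^-34 J·s) / (1.67 × 10^-27 kg × 2.099 × 10^6 m/s)
λ = 1.89 × 10^-13 m

Since v = 0.7% of c < 10% of c, relativistic corrections are NOT significant and this non-relativistic result is a good approximation.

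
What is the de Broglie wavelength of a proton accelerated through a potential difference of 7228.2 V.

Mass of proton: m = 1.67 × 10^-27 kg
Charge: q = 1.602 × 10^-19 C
3.37 × 10^-13 m

When a particle is accelerated through voltage V, it gains kinetic energy KE = qV.

The de Broglie wavelength is then λ = h/√(2mqV):

λ = h/√(2mqV)
λ = (6.626 × 10^-34 J·s) / √(2 × 1.67 × 10^-27 kg × 1.602 × 10^-19 C × 7228.2 V)
λ = 3.37 × 10^-13 m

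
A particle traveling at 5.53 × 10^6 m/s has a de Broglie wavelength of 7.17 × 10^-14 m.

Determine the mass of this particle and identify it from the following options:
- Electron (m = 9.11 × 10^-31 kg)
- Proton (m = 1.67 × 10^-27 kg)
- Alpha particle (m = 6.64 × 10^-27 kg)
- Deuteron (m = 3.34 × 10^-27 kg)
The particle is a proton.

From λ = h/(mv), solve for mass:

m = h/(λv)
m = (6.626 × 10^-34 J·s) / (7.17 × 10^-14 m × 5.53 × 10^6 m/s)
m = 1.67 × 10^-27 kg

Comparing with the listed masses, this is closest to a proton.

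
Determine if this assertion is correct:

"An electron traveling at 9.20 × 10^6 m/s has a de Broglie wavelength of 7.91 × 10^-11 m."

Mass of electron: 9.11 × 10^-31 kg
True

The claim is correct.

Using λ = h/(mv):
λ = (6.626 × 10^-34 J·s) / (9.11 × 10^-31 kg × 9.20 × 10^6 m/s)
λ = 7.91 × 10^-11 m

This matches the claimed value.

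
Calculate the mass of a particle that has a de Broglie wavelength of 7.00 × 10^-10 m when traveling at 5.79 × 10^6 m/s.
1.63 × 10^-31 kg

From the de Broglie relation λ = h/(mv), we solve for m:

m = h/(λv)
m = (6.626 × 10^-34 J·s) / (7.00 × 10^-10 m × 5.79 × 10^6 m/s)
m = 1.63 × 10^-31 kg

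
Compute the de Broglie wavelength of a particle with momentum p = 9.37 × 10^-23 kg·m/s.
7.07 × 10^-12 m

Using the de Broglie relation λ = h/p:

λ = h/p
λ = (6.626 × 10^-34 J·s) / (9.37 × 10^-23 kg·m/s)
λ = 7.07 × 10^-12 m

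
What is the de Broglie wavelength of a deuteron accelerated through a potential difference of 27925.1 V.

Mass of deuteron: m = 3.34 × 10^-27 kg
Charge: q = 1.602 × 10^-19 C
1.21 × 10^-13 m

When a particle is accelerated through voltage V, it gains kinetic energy KE = qV.

The de Broglie wavelength is then λ = h/√(2mqV):

λ = h/√(2mqV)
λ = (6.626 × 10^-34 J·s) / √(2 × 3.34 × 10^-27 kg × 1.602 × 10^-19 C × 27925.1 V)
λ = 1.21 × 10^-13 m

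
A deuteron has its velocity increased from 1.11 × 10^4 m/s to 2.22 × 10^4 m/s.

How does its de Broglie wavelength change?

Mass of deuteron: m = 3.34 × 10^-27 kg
The wavelength decreases by a factor of 2.

Using λ = h/(mv):

Initial wavelength: λ₁ = h/(mv₁) = 1.79 × 10^-11 m
Final wavelength: λ₂ = h/(mv₂) = 8.94 × 10^-12 m

Since λ ∝ 1/v, when velocity increases by a factor of 2, the wavelength decreases by a factor of 2.

λ₂/λ₁ = v₁/v₂ = 1/2

The wavelength decreases by a factor of 2.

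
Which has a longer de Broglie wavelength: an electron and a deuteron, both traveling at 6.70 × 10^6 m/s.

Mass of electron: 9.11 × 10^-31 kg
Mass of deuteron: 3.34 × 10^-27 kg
The electron has the longer wavelength.

Using λ = h/(mv), since both particles have the same velocity, the wavelength depends only on mass.

For electron: λ₁ = h/(m₁v) = 1.09 × 10^-10 m
For deuteron: λ₂ = h/(m₂v) = 2.96 × 10^-14 m

Since λ ∝ 1/m at constant velocity, the lighter particle has the longer wavelength.

The electron has the longer de Broglie wavelength.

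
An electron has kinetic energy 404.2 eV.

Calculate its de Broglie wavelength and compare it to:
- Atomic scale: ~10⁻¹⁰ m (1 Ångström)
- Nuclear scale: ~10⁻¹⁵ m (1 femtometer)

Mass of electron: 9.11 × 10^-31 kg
λ = 6.10 × 10^-11 m, which is between nuclear and atomic scales.

Using λ = h/√(2mKE):

KE = 404.2 eV = 6.476 × 10^-17 J

λ = h/√(2mKE)
λ = (6.626 × 10^-34 J·s) / √(2 × 9.11 × 10^-31 kg × 6.476 × 10^-17 J)
λ = 6.10 × 10^-11 m

Comparison:
- Atomic scale (10⁻¹⁰ m): λ is 0.61× this size
- Nuclear scale (10⁻¹⁵ m): λ is 6.1e+04× this size

The wavelength is between nuclear and atomic scales.

This wavelength is appropriate for probing atomic structure but too large for nuclear physics experiments.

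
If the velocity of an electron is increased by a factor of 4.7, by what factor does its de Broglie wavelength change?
The wavelength decreases by a factor of 4.7.

From λ = h/(mv), the wavelength is inversely proportional to velocity:

λ ∝ 1/v

If v → 4.7v, then λ → λ/4.7

When velocity is increased by a factor of 4.7, the wavelength decreases by a factor of 4.7.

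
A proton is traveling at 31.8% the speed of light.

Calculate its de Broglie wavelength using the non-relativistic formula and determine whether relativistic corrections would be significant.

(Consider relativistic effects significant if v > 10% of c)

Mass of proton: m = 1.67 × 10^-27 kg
Yes, relativistic corrections are needed.

Using the non-relativistic de Broglie formula λ = h/(mv):

v = 31.8% × c = 9.533 × 10^7 m/s

λ = h/(mv)
λ = (6.626 × 10^-34 J·s) / (1.67 × 10^-27 kg × 9.533 × 10^7 m/s)
λ = 4.16 × 10^-15 m

Since v = 31.8% of c > 10% of c, relativistic corrections ARE significant and the actual wavelength would differ from this non-relativistic estimate.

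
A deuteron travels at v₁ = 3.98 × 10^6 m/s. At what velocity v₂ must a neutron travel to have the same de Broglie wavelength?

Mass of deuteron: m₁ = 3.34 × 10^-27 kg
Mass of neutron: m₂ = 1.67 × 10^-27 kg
v₂ = 7.96 × 10^6 m/s

For equal de Broglie wavelengths: λ₁ = λ₂

h/(m₁v₁) = h/(m₂v₂)
m₁v₁ = m₂v₂
v₂ = v₁ · (m₁/m₂)

v₂ = 3.98 × 10^6 m/s × (3.34 × 10^-27 kg / 1.67 × 10^-27 kg)
v₂ = 7.96 × 10^6 m/s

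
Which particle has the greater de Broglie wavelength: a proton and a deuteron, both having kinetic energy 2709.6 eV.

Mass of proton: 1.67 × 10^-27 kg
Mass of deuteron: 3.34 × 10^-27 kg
The proton has the longer wavelength.

Using λ = h/√(2mKE):

For proton: λ₁ = h/√(2m₁KE) = 5.50 × 10^-13 m
For deuteron: λ₂ = h/√(2m₂KE) = 3.89 × 10^-13 m

Since λ ∝ 1/√m at constant kinetic energy, the lighter particle has the longer wavelength.

The proton has the longer de Broglie wavelength.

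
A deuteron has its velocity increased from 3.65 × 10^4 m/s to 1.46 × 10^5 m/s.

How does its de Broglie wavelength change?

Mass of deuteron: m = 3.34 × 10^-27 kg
The wavelength decreases by a factor of 4.

Using λ = h/(mv):

Initial wavelength: λ₁ = h/(mv₁) = 5.44 × 10^-12 m
Final wavelength: λ₂ = h/(mv₂) = 1.36 × 10^-12 m

Since λ ∝ 1/v, when velocity increases by a factor of 4, the wavelength decreases by a factor of 4.

λ₂/λ₁ = v₁/v₂ = 1/4

The wavelength decreases by a factor of 4.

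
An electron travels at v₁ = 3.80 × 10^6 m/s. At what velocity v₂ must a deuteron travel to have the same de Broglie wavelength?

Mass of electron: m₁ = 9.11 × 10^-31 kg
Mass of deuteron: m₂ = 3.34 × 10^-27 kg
v₂ = 1.04 × 10^3 m/s

For equal de Broglie wavelengths: λ₁ = λ₂

h/(m₁v₁) = h/(m₂v₂)
m₁v₁ = m₂v₂
v₂ = v₁ · (m₁/m₂)

v₂ = 3.80 × 10^6 m/s × (9.11 × 10^-31 kg / 3.34 × 10^-27 kg)
v₂ = 1.04 × 10^3 m/s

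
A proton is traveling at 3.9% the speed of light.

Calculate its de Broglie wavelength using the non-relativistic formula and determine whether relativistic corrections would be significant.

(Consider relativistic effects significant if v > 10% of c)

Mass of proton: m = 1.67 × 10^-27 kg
No, relativistic corrections are not needed.

Using the non-relativistic de Broglie formula λ = h/(mv):

v = 3.9% × c = 1.169 × 10^7 m/s

λ = h/(mv)
λ = (6.626 × 10^-34 J·s) / (1.67 × 10^-27 kg × 1.169 × 10^7 m/s)
λ = 3.39 × 10^-14 m

Since v = 3.9% of c < 10% of c, relativistic corrections are NOT significant and this non-relativistic result is a good approximation.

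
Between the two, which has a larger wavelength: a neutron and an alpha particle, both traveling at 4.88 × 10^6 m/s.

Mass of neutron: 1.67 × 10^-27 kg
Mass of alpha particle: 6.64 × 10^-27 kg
The neutron has the longer wavelength.

Using λ = h/(mv), since both particles have the same velocity, the wavelength depends only on mass.

For neutron: λ₁ = h/(m₁v) = 8.13 × 10^-14 m
For alpha particle: λ₂ = h/(m₂v) = 2.04 × 10^-14 m

Since λ ∝ 1/m at constant velocity, the lighter particle has the longer wavelength.

The neutron has the longer de Broglie wavelength.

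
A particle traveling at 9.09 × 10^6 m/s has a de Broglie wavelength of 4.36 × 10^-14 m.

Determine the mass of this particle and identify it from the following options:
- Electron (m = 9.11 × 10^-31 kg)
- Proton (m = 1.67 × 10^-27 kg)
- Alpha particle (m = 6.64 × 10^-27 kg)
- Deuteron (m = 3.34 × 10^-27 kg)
The particle is a proton.

From λ = h/(mv), solve for mass:

m = h/(λv)
m = (6.626 × 10^-34 J·s) / (4.36 × 10^-14 m × 9.09 × 10^6 m/s)
m = 1.67 × 10^-27 kg

Comparing with the listed masses, this is closest to a proton.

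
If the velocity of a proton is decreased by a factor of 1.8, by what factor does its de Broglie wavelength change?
The wavelength increases by a factor of 1.8.

From λ = h/(mv), the wavelength is inversely proportional to velocity:

λ ∝ 1/v

If v → v/1.8, then λ → 1.8λ

When velocity is decreased by a factor of 1.8, the wavelength increases by a factor of 1.8.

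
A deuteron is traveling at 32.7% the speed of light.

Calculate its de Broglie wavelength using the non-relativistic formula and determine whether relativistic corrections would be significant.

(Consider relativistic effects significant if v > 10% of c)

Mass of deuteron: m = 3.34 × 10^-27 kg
Yes, relativistic corrections are needed.

Using the non-relativistic de Broglie formula λ = h/(mv):

v = 32.7% × c = 9.803 × 10^7 m/s

λ = h/(mv)
λ = (6.626 × 10^-34 J·s) / (3.34 × 10^-27 kg × 9.803 × 10^7 m/s)
λ = 2.02 × 10^-15 m

Since v = 32.7% of c > 10% of c, relativistic corrections ARE significant and the actual wavelength would differ from this non-relativistic estimate.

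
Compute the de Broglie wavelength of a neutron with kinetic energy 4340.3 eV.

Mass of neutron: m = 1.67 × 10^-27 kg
4.35 × 10^-13 m

Using λ = h/√(2mKE):

First convert KE to Joules: KE = 4340.3 eV = 6.954 × 10^-16 J

λ = h/√(2mKE)
λ = (6.626 × 10^-34 J·s) / √(2 × 1.67 × 10^-27 kg × 6.954 × 10^-16 J)
λ = 4.35 × 10^-13 m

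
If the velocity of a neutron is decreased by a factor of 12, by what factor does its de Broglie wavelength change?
The wavelength increases by a factor of 12.

From λ = h/(mv), the wavelength is inversely proportional to velocity:

λ ∝ 1/v

If v → v/12, then λ → 12λ

When velocity is decreased by a factor of 12, the wavelength increases by a factor of 12.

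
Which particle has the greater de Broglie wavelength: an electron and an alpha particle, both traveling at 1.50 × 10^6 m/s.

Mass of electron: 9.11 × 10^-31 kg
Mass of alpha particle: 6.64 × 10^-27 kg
The electron has the longer wavelength.

Using λ = h/(mv), since both particles have the same velocity, the wavelength depends only on mass.

For electron: λ₁ = h/(m₁v) = 4.85 × 10^-10 m
For alpha particle: λ₂ = h/(m₂v) = 6.65 × 10^-14 m

Since λ ∝ 1/m at constant velocity, the lighter particle has the longer wavelength.

The electron has the longer de Broglie wavelength.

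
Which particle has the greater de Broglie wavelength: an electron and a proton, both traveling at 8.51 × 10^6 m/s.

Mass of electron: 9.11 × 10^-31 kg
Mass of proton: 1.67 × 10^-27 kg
The electron has the longer wavelength.

Using λ = h/(mv), since both particles have the same velocity, the wavelength depends only on mass.

For electron: λ₁ = h/(m₁v) = 8.55 × 10^-11 m
For proton: λ₂ = h/(m₂v) = 4.66 × 10^-14 m

Since λ ∝ 1/m at constant velocity, the lighter particle has the longer wavelength.

The electron has the longer de Broglie wavelength.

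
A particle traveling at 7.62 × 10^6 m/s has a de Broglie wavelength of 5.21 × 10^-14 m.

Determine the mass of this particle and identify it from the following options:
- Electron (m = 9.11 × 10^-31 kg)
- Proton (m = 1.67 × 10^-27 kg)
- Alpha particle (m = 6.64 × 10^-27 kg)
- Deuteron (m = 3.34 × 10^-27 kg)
The particle is a proton.

From λ = h/(mv), solve for mass:

m = h/(λv)
m = (6.626 × 10^-34 J·s) / (5.21 × 10^-14 m × 7.62 × 10^6 m/s)
m = 1.67 × 10^-27 kg

Comparing with the listed masses, this is closest to a proton.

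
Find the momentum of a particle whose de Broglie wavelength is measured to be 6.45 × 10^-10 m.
1.03 × 10^-24 kg·m/s

From the de Broglie relation λ = h/p, we solve for p:

p = h/λ
p = (6.626 × 10^-34 J·s) / (6.45 × 10^-10 m)
p = 1.03 × 10^-24 kg·m/s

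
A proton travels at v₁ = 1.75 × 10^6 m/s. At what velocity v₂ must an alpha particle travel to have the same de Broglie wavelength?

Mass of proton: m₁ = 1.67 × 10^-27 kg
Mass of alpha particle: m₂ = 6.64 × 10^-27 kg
v₂ = 4.40 × 10^5 m/s

For equal de Broglie wavelengths: λ₁ = λ₂

h/(m₁v₁) = h/(m₂v₂)
m₁v₁ = m₂v₂
v₂ = v₁ · (m₁/m₂)

v₂ = 1.75 × 10^6 m/s × (1.67 × 10^-27 kg / 6.64 × 10^-27 kg)
v₂ = 4.40 × 10^5 m/s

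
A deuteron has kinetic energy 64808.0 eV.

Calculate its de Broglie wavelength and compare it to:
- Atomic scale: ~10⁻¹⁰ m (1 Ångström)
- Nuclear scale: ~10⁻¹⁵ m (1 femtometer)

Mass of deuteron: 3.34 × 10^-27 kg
λ = 7.96 × 10^-14 m, which is between nuclear and atomic scales.

Using λ = h/√(2mKE):

KE = 64808.0 eV = 1.038 × 10^-14 J

λ = h/√(2mKE)
λ = (6.626 × 10^-34 J·s) / √(2 × 3.34 × 10^-27 kg × 1.038 × 10^-14 J)
λ = 7.96 × 10^-14 m

Comparison:
- Atomic scale (10⁻¹⁰ m): λ is 0.0008× this size
- Nuclear scale (10⁻¹⁵ m): λ is 80× this size

The wavelength is between nuclear and atomic scales.

This wavelength is appropriate for probing atomic structure but too large for nuclear physics experiments.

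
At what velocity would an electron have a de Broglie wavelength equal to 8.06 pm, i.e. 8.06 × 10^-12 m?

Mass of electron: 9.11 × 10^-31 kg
9.02 × 10^7 m/s

From λ = h/(mv), solve for v:

v = h/(mλ)
v = (6.626 × 10^-34 J·s) / (9.11 × 10^-31 kg × 8.06 × 10^-12 m)
v = 9.02 × 10^7 m/s

Note: This velocity is 30.1% of the speed of light, so relativistic corrections would be needed for a more accurate calculation.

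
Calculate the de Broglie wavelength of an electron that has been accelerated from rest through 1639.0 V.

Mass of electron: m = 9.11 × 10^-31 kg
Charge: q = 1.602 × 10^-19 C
3.03 × 10^-11 m

When a particle is accelerated through voltage V, it gains kinetic energy KE = qV.

The de Broglie wavelength is then λ = h/√(2mqV):

λ = h/√(2mqV)
λ = (6.626 × 10^-34 J·s) / √(2 × 9.11 × 10^-31 kg × 1.602 × 10^-19 C × 1639.0 V)
λ = 3.03 × 10^-11 m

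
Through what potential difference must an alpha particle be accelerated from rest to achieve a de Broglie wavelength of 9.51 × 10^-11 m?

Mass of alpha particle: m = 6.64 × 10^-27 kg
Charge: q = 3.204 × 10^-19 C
1.14 × 10^-2 V

From λ = h/√(2mqV), we solve for V:

λ² = h²/(2mqV)
V = h²/(2mqλ²)
V = (6.626 × 10^-34 J·s)² / (2 × 6.64 × 10^-27 kg × 3.204 × 10^-19 C × (9.51 × 10^-11 m)²)
V = 1.14 × 10^-2 V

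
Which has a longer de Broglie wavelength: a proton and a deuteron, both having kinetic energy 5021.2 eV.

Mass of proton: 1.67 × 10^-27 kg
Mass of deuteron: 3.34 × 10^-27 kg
The proton has the longer wavelength.

Using λ = h/√(2mKE):

For proton: λ₁ = h/√(2m₁KE) = 4.04 × 10^-13 m
For deuteron: λ₂ = h/√(2m₂KE) = 2.86 × 10^-13 m

Since λ ∝ 1/√m at constant kinetic energy, the lighter particle has the longer wavelength.

The proton has the longer de Broglie wavelength.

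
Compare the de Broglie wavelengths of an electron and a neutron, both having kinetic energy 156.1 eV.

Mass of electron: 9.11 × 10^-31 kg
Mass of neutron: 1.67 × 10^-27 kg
The electron has the longer wavelength.

Using λ = h/√(2mKE):

For electron: λ₁ = h/√(2m₁KE) = 9.82 × 10^-11 m
For neutron: λ₂ = h/√(2m₂KE) = 2.29 × 10^-12 m

Since λ ∝ 1/√m at constant kinetic energy, the lighter particle has the longer wavelength.

The electron has the longer de Broglie wavelength.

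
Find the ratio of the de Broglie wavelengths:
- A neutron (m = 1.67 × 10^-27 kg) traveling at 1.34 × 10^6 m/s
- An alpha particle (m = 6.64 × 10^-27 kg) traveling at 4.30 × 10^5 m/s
λ₁/λ₂ = 1.28

Using λ = h/(mv):

λ₁ = h/(m₁v₁) = 2.96 × 10^-13 m
λ₂ = h/(m₂v₂) = 2.32 × 10^-13 m

Ratio λ₁/λ₂ = (m₂v₂)/(m₁v₁)
         = (6.64 × 10^-27 kg × 4.30 × 10^5 m/s) / (1.67 × 10^-27 kg × 1.34 × 10^6 m/s)
         = 1.28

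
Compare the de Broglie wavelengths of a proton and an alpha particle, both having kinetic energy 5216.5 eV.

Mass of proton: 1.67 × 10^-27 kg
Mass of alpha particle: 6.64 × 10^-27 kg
The proton has the longer wavelength.

Using λ = h/√(2mKE):

For proton: λ₁ = h/√(2m₁KE) = 3.97 × 10^-13 m
For alpha particle: λ₂ = h/√(2m₂KE) = 1.99 × 10^-13 m

Since λ ∝ 1/√m at constant kinetic energy, the lighter particle has the longer wavelength.

The proton has the longer de Broglie wavelength.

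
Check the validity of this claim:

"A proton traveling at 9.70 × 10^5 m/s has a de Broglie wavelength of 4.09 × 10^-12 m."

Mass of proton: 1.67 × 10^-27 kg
False

The claim is incorrect.

Using λ = h/(mv):
λ = (6.626 × 10^-34 J·s) / (1.67 × 10^-27 kg × 9.70 × 10^5 m/s)
λ = 4.09 × 10^-13 m

The actual wavelength differs from the claimed 4.09 × 10^-12 m.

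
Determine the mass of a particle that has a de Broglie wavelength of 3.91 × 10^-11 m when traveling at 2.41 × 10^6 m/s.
7.03 × 10^-30 kg

From the de Broglie relation λ = h/(mv), we solve for m:

m = h/(λv)
m = (6.626 × 10^-34 J·s) / (3.91 × 10^-11 m × 2.41 × 10^6 m/s)
m = 7.03 × 10^-30 kg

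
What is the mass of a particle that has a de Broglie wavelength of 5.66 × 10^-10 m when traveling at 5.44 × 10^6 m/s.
2.15 × 10^-31 kg

From the de Broglie relation λ = h/(mv), we solve for m:

m = h/(λv)
m = (6.626 × 10^-34 J·s) / (5.66 × 10^-10 m × 5.44 × 10^6 m/s)
m = 2.15 × 10^-31 kg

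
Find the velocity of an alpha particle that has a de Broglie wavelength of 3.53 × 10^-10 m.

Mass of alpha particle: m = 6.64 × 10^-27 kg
2.83 × 10^2 m/s

From the de Broglie relation λ = h/(mv), we solve for v:

v = h/(mλ)
v = (6.626 × 10^-34 J·s) / (6.64 × 10^-27 kg × 3.53 × 10^-10 m)
v = 2.83 × 10^2 m/s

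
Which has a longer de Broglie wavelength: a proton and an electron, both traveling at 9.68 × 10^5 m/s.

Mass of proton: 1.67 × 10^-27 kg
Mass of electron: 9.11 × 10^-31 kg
The electron has the longer wavelength.

Using λ = h/(mv), since both particles have the same velocity, the wavelength depends only on mass.

For proton: λ₁ = h/(m₁v) = 4.10 × 10^-13 m
For electron: λ₂ = h/(m₂v) = 7.51 × 10^-10 m

Since λ ∝ 1/m at constant velocity, the lighter particle has the longer wavelength.

The electron has the longer de Broglie wavelength.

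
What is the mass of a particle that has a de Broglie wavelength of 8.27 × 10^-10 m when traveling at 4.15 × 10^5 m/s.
1.93 × 10^-30 kg

From the de Broglie relation λ = h/(mv), we solve for m:

m = h/(λv)
m = (6.626 × 10^-34 J·s) / (8.27 × 10^-10 m × 4.15 × 10^5 m/s)
m = 1.93 × 10^-30 kg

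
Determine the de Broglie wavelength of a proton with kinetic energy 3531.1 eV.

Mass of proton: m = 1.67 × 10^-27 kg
4.82 × 10^-13 m

Using λ = h/√(2mKE):

First convert KE to Joules: KE = 3531.1 eV = 5.657 × 10^-16 J

λ = h/√(2mKE)
λ = (6.626 × 10^-34 J·s) / √(2 × 1.67 × 10^-27 kg × 5.657 × 10^-16 J)
λ = 4.82 × 10^-13 m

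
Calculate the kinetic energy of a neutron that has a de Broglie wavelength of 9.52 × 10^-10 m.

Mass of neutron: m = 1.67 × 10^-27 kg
1.45 × 10^-22 J (or 9.05 × 10^-4 eV)

From λ = h/√(2mKE), we solve for KE:

λ² = h²/(2mKE)
KE = h²/(2mλ²)
KE = (6.626 × 10^-34 J·s)² / (2 × 1.67 × 10^-27 kg × (9.52 × 10^-10 m)²)
KE = 1.45 × 10^-22 J
KE = 9.05 × 10^-4 eV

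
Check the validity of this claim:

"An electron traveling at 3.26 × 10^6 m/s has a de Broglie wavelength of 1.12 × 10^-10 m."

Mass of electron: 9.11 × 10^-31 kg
False

The claim is incorrect.

Using λ = h/(mv):
λ = (6.626 × 10^-34 J·s) / (9.11 × 10^-31 kg × 3.26 × 10^6 m/s)
λ = 2.23 × 10^-10 m

The actual wavelength differs from the claimed 1.12 × 10^-10 m.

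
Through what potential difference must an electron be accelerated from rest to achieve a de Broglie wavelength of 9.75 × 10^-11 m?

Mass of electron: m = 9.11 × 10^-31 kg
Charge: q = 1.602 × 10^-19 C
158 V

From λ = h/√(2mqV), we solve for V:

λ² = h²/(2mqV)
V = h²/(2mqλ²)
V = (6.626 × 10^-34 J·s)² / (2 × 9.11 × 10^-31 kg × 1.602 × 10^-19 C × (9.75 × 10^-11 m)²)
V = 158 V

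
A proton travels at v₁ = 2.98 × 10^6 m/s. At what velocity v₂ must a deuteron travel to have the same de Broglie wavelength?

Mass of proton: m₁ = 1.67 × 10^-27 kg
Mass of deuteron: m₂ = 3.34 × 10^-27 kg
v₂ = 1.49 × 10^6 m/s

For equal de Broglie wavelengths: λ₁ = λ₂

h/(m₁v₁) = h/(m₂v₂)
m₁v₁ = m₂v₂
v₂ = v₁ · (m₁/m₂)

v₂ = 2.98 × 10^6 m/s × (1.67 × 10^-27 kg / 3.34 × 10^-27 kg)
v₂ = 1.49 × 10^6 m/s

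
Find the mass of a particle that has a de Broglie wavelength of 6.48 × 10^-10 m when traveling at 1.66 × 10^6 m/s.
6.16 × 10^-31 kg

From the de Broglie relation λ = h/(mv), we solve for m:

m = h/(λv)
m = (6.626 × 10^-34 J·s) / (6.48 × 10^-10 m × 1.66 × 10^6 m/s)
m = 6.16 × 10^-31 kg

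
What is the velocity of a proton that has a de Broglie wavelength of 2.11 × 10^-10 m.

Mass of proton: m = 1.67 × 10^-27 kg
1.88 × 10^3 m/s

From the de Broglie relation λ = h/(mv), we solve for v:

v = h/(mλ)
v = (6.626 × 10^-34 J·s) / (1.67 × 10^-27 kg × 2.11 × 10^-10 m)
v = 1.88 × 10^3 m/s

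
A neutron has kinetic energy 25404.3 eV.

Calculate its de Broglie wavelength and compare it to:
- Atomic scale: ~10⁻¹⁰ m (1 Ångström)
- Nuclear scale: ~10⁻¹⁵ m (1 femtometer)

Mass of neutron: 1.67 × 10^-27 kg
λ = 1.80 × 10^-13 m, which is between nuclear and atomic scales.

Using λ = h/√(2mKE):

KE = 25404.3 eV = 4.070 × 10^-15 J

λ = h/√(2mKE)
λ = (6.626 × 10^-34 J·s) / √(2 × 1.67 × 10^-27 kg × 4.070 × 10^-15 J)
λ = 1.80 × 10^-13 m

Comparison:
- Atomic scale (10⁻¹⁰ m): λ is 0.0018× this size
- Nuclear scale (10⁻¹⁵ m): λ is 1.8e+02× this size

The wavelength is between nuclear and atomic scales.

This wavelength is appropriate for probing atomic structure but too large for nuclear physics experiments.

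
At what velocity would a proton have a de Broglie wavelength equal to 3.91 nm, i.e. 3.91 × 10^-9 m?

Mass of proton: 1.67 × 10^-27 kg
1.01 × 10^2 m/s

From λ = h/(mv), solve for v:

v = h/(mλ)
v = (6.626 × 10^-34 J·s) / (1.67 × 10^-27 kg × 3.91 × 10^-9 m)
v = 1.01 × 10^2 m/s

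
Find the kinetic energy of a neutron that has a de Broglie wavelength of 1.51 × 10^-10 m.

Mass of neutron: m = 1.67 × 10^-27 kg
5.77 × 10^-21 J (or 0.0360 eV)

From λ = h/√(2mKE), we solve for KE:

λ² = h²/(2mKE)
KE = h²/(2mλ²)
KE = (6.626 × 10^-34 J·s)² / (2 × 1.67 × 10^-27 kg × (1.51 × 10^-10 m)²)
KE = 5.77 × 10^-21 J
KE = 0.0360 eV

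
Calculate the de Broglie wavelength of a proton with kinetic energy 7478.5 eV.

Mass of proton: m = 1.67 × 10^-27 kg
3.31 × 10^-13 m

Using λ = h/√(2mKE):

First convert KE to Joules: KE = 7478.5 eV = 1.198 × 10^-15 J

λ = h/√(2mKE)
λ = (6.626 × 10^-34 J·s) / √(2 × 1.67 × 10^-27 kg × 1.198 × 10^-15 J)
λ = 3.31 × 10^-13 m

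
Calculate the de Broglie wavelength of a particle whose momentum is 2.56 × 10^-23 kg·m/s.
2.59 × 10^-11 m

Using the de Broglie relation λ = h/p:

λ = h/p
λ = (6.626 × 10^-34 J·s) / (2.56 × 10^-23 kg·m/s)
λ = 2.59 × 10^-11 m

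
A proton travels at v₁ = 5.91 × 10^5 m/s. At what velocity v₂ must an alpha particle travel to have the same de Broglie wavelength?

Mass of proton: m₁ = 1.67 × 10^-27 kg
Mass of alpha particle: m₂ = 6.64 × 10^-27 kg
v₂ = 1.49 × 10^5 m/s

For equal de Broglie wavelengths: λ₁ = λ₂

h/(m₁v₁) = h/(m₂v₂)
m₁v₁ = m₂v₂
v₂ = v₁ · (m₁/m₂)

v₂ = 5.91 × 10^5 m/s × (1.67 × 10^-27 kg / 6.64 × 10^-27 kg)
v₂ = 1.49 × 10^5 m/s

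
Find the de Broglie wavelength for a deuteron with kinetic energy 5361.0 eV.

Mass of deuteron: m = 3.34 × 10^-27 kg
2.77 × 10^-13 m

Using λ = h/√(2mKE):

First convert KE to Joules: KE = 5361.0 eV = 8.589 × 10^-16 J

λ = h/√(2mKE)
λ = (6.626 × 10^-34 J·s) / √(2 × 3.34 × 10^-27 kg × 8.589 × 10^-16 J)
λ = 2.77 × 10^-13 m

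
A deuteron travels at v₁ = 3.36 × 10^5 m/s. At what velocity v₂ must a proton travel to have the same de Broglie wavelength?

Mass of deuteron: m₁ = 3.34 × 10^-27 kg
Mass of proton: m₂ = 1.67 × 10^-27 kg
v₂ = 6.72 × 10^5 m/s

For equal de Broglie wavelengths: λ₁ = λ₂

h/(m₁v₁) = h/(m₂v₂)
m₁v₁ = m₂v₂
v₂ = v₁ · (m₁/m₂)

v₂ = 3.36 × 10^5 m/s × (3.34 × 10^-27 kg / 1.67 × 10^-27 kg)
v₂ = 6.72 × 10^5 m/s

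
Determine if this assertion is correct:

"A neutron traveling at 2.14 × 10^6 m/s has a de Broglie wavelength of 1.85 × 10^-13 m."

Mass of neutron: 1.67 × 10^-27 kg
True

The claim is correct.

Using λ = h/(mv):
λ = (6.626 × 10^-34 J·s) / (1.67 × 10^-27 kg × 2.14 × 10^6 m/s)
λ = 1.85 × 10^-13 m

This matches the claimed value.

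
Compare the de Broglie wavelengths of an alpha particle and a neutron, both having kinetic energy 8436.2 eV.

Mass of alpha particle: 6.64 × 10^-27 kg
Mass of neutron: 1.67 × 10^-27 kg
The neutron has the longer wavelength.

Using λ = h/√(2mKE):

For alpha particle: λ₁ = h/√(2m₁KE) = 1.56 × 10^-13 m
For neutron: λ₂ = h/√(2m₂KE) = 3.12 × 10^-13 m

Since λ ∝ 1/√m at constant kinetic energy, the lighter particle has the longer wavelength.

The neutron has the longer de Broglie wavelength.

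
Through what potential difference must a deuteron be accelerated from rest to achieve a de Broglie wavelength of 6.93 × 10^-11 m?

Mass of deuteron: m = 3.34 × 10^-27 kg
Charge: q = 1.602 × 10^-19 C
8.54 × 10^-2 V

From λ = h/√(2mqV), we solve for V:

λ² = h²/(2mqV)
V = h²/(2mqλ²)
V = (6.626 × 10^-34 J·s)² / (2 × 3.34 × 10^-27 kg × 1.602 × 10^-19 C × (6.93 × 10^-11 m)²)
V = 8.54 × 10^-2 V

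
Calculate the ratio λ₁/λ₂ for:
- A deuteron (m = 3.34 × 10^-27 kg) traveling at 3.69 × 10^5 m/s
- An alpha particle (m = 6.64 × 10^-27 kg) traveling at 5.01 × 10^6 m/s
λ₁/λ₂ = 27.0

Using λ = h/(mv):

λ₁ = h/(m₁v₁) = 5.38 × 10^-13 m
λ₂ = h/(m₂v₂) = 1.99 × 10^-14 m

Ratio λ₁/λ₂ = (m₂v₂)/(m₁v₁)
         = (6.64 × 10^-27 kg × 5.01 × 10^6 m/s) / (3.34 × 10^-27 kg × 3.69 × 10^5 m/s)
         = 27.0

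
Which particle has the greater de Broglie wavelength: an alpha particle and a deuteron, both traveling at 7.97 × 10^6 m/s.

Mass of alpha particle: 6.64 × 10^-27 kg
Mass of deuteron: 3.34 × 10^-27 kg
The deuteron has the longer wavelength.

Using λ = h/(mv), since both particles have the same velocity, the wavelength depends only on mass.

For alpha particle: λ₁ = h/(m₁v) = 1.25 × 10^-14 m
For deuteron: λ₂ = h/(m₂v) = 2.49 × 10^-14 m

Since λ ∝ 1/m at constant velocity, the lighter particle has the longer wavelength.

The deuteron has the longer de Broglie wavelength.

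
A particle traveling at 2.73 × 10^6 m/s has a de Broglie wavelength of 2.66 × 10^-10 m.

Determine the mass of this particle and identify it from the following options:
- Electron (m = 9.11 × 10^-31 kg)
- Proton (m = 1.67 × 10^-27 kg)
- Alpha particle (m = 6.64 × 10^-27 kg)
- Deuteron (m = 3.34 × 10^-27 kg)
The particle is an electron.

From λ = h/(mv), solve for mass:

m = h/(λv)
m = (6.626 × 10^-34 J·s) / (2.66 × 10^-10 m × 2.73 × 10^6 m/s)
m = 9.12 × 10^-31 kg

Comparing with the listed masses, this is closest to an electron.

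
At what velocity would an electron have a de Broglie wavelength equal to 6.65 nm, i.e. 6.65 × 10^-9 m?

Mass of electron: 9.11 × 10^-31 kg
1.09 × 10^5 m/s

From λ = h/(mv), solve for v:

v = h/(mλ)
v = (6.626 × 10^-34 J·s) / (9.11 × 10^-31 kg × 6.65 × 10^-9 m)
v = 1.09 × 10^5 m/s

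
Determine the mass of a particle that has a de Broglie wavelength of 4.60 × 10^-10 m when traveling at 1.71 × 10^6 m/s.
8.42 × 10^-31 kg

From the de Broglie relation λ = h/(mv), we solve for m:

m = h/(λv)
m = (6.626 × 10^-34 J·s) / (4.60 × 10^-10 m × 1.71 × 10^6 m/s)
m = 8.42 × 10^-31 kg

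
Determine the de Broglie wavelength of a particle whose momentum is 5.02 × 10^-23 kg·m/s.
1.32 × 10^-11 m

Using the de Broglie relation λ = h/p:

λ = h/p
λ = (6.626 × 10^-34 J·s) / (5.02 × 10^-23 kg·m/s)
λ = 1.32 × 10^-11 m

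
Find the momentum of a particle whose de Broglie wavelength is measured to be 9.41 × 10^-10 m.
7.04 × 10^-25 kg·m/s

From the de Broglie relation λ = h/p, we solve for p:

p = h/λ
p = (6.626 × 10^-34 J·s) / (9.41 × 10^-10 m)
p = 7.04 × 10^-25 kg·m/s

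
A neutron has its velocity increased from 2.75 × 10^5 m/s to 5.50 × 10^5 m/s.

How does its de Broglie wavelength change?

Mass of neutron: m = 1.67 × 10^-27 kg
The wavelength decreases by a factor of 2.

Using λ = h/(mv):

Initial wavelength: λ₁ = h/(mv₁) = 1.44 × 10^-12 m
Final wavelength: λ₂ = h/(mv₂) = 7.21 × 10^-13 m

Since λ ∝ 1/v, when velocity increases by a factor of 2, the wavelength decreases by a factor of 2.

λ₂/λ₁ = v₁/v₂ = 1/2

The wavelength decreases by a factor of 2.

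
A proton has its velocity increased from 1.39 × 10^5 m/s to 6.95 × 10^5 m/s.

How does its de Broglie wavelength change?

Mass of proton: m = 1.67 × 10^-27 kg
The wavelength decreases by a factor of 5.

Using λ = h/(mv):

Initial wavelength: λ₁ = h/(mv₁) = 2.85 × 10^-12 m
Final wavelength: λ₂ = h/(mv₂) = 5.71 × 10^-13 m

Since λ ∝ 1/v, when velocity increases by a factor of 5, the wavelength decreases by a factor of 5.

λ₂/λ₁ = v₁/v₂ = 1/5

The wavelength decreases by a factor of 5.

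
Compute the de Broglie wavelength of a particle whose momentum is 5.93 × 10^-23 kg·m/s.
1.12 × 10^-11 m

Using the de Broglie relation λ = h/p:

λ = h/p
λ = (6.626 × 10^-34 J·s) / (5.93 × 10^-23 kg·m/s)
λ = 1.12 × 10^-11 m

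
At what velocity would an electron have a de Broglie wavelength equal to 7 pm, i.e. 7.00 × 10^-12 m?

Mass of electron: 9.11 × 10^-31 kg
1.04 × 10^8 m/s

From λ = h/(mv), solve for v:

v = h/(mλ)
v = (6.626 × 10^-34 J·s) / (9.11 × 10^-31 kg × 7.00 × 10^-12 m)
v = 1.04 × 10^8 m/s

Note: This velocity is 34.7% of the speed of light, so relativistic corrections would be needed for a more accurate calculation.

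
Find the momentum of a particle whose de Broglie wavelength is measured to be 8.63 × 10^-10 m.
7.68 × 10^-25 kg·m/s

From the de Broglie relation λ = h/p, we solve for p:

p = h/λ
p = (6.626 × 10^-34 J·s) / (8.63 × 10^-10 m)
p = 7.68 × 10^-25 kg·m/s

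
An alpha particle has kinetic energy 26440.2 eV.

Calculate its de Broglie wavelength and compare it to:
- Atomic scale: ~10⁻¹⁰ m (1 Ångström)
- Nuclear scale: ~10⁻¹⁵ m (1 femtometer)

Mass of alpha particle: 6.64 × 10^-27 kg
λ = 8.83 × 10^-14 m, which is between nuclear and atomic scales.

Using λ = h/√(2mKE):

KE = 26440.2 eV = 4.236 × 10^-15 J

λ = h/√(2mKE)
λ = (6.626 × 10^-34 J·s) / √(2 × 6.64 × 10^-27 kg × 4.236 × 10^-15 J)
λ = 8.83 × 10^-14 m

Comparison:
- Atomic scale (10⁻¹⁰ m): λ is 0.00088× this size
- Nuclear scale (10⁻¹⁵ m): λ is 88× this size

The wavelength is between nuclear and atomic scales.

This wavelength is appropriate for probing atomic structure but too large for nuclear physics experiments.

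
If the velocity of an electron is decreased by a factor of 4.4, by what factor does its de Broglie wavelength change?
The wavelength increases by a factor of 4.4.

From λ = h/(mv), the wavelength is inversely proportional to velocity:

λ ∝ 1/v

If v → v/4.4, then λ → 4.4λ

When velocity is decreased by a factor of 4.4, the wavelength increases by a factor of 4.4.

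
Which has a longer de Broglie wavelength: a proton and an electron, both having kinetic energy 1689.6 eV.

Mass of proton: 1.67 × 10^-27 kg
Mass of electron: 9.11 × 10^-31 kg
The electron has the longer wavelength.

Using λ = h/√(2mKE):

For proton: λ₁ = h/√(2m₁KE) = 6.97 × 10^-13 m
For electron: λ₂ = h/√(2m₂KE) = 2.98 × 10^-11 m

Since λ ∝ 1/√m at constant kinetic energy, the lighter particle has the longer wavelength.

The electron has the longer de Broglie wavelength.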